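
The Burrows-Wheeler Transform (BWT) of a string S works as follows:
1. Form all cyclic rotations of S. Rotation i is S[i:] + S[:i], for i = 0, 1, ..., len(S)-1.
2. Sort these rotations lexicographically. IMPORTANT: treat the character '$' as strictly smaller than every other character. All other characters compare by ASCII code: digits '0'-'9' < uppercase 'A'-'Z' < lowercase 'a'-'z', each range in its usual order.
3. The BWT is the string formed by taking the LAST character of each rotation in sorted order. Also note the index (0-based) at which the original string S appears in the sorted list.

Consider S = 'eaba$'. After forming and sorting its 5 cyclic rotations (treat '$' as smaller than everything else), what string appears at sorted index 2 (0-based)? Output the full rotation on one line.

All 5 rotations (rotation i = S[i:]+S[:i]):
  rot[0] = eaba$
  rot[1] = aba$e
  rot[2] = ba$ea
  rot[3] = a$eab
  rot[4] = $eaba
Sorted (with $ < everything):
  sorted[0] = $eaba
  sorted[1] = a$eab
  sorted[2] = aba$e
  sorted[3] = ba$ea
  sorted[4] = eaba$
sorted[2] = aba$e

Answer: aba$e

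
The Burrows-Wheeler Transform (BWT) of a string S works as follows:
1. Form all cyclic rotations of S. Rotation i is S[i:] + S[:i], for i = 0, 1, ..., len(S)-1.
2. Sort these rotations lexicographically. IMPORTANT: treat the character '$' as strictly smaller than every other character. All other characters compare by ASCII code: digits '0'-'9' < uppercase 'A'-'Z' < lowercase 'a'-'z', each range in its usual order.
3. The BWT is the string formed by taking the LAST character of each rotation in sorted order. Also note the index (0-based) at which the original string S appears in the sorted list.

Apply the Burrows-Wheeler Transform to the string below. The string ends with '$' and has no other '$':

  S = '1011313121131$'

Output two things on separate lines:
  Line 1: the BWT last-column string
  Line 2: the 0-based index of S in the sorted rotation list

Answer: 113$2031311111
3

Derivation:
All 14 rotations (rotation i = S[i:]+S[:i]):
  rot[0] = 1011313121131$
  rot[1] = 011313121131$1
  rot[2] = 11313121131$10
  rot[3] = 1313121131$101
  rot[4] = 313121131$1011
  rot[5] = 13121131$10113
  rot[6] = 3121131$101131
  rot[7] = 121131$1011313
  rot[8] = 21131$10113131
  rot[9] = 1131$101131312
  rot[10] = 131$1011313121
  rot[11] = 31$10113131211
  rot[12] = 1$101131312113
  rot[13] = $1011313121131
Sorted (with $ < everything):
  sorted[0] = $1011313121131  (last char: '1')
  sorted[1] = 011313121131$1  (last char: '1')
  sorted[2] = 1$101131312113  (last char: '3')
  sorted[3] = 1011313121131$  (last char: '$')
  sorted[4] = 1131$101131312  (last char: '2')
  sorted[5] = 11313121131$10  (last char: '0')
  sorted[6] = 121131$1011313  (last char: '3')
  sorted[7] = 131$1011313121  (last char: '1')
  sorted[8] = 13121131$10113  (last char: '3')
  sorted[9] = 1313121131$101  (last char: '1')
  sorted[10] = 21131$10113131  (last char: '1')
  sorted[11] = 31$10113131211  (last char: '1')
  sorted[12] = 3121131$101131  (last char: '1')
  sorted[13] = 313121131$1011  (last char: '1')
Last column: 113$2031311111
Original string S is at sorted index 3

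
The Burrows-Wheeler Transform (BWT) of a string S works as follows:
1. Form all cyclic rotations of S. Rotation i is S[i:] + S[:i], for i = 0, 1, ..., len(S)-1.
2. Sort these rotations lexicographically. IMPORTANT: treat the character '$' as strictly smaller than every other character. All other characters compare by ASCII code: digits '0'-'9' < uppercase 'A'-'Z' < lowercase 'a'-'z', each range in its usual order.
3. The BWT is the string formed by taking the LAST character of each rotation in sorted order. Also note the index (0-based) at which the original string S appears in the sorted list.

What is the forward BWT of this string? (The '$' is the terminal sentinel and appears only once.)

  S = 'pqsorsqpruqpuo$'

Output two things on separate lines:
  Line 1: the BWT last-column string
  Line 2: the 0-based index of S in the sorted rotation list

All 15 rotations (rotation i = S[i:]+S[:i]):
  rot[0] = pqsorsqpruqpuo$
  rot[1] = qsorsqpruqpuo$p
  rot[2] = sorsqpruqpuo$pq
  rot[3] = orsqpruqpuo$pqs
  rot[4] = rsqpruqpuo$pqso
  rot[5] = sqpruqpuo$pqsor
  rot[6] = qpruqpuo$pqsors
  rot[7] = pruqpuo$pqsorsq
  rot[8] = ruqpuo$pqsorsqp
  rot[9] = uqpuo$pqsorsqpr
  rot[10] = qpuo$pqsorsqpru
  rot[11] = puo$pqsorsqpruq
  rot[12] = uo$pqsorsqpruqp
  rot[13] = o$pqsorsqpruqpu
  rot[14] = $pqsorsqpruqpuo
Sorted (with $ < everything):
  sorted[0] = $pqsorsqpruqpuo  (last char: 'o')
  sorted[1] = o$pqsorsqpruqpu  (last char: 'u')
  sorted[2] = orsqpruqpuo$pqs  (last char: 's')
  sorted[3] = pqsorsqpruqpuo$  (last char: '$')
  sorted[4] = pruqpuo$pqsorsq  (last char: 'q')
  sorted[5] = puo$pqsorsqpruq  (last char: 'q')
  sorted[6] = qpruqpuo$pqsors  (last char: 's')
  sorted[7] = qpuo$pqsorsqpru  (last char: 'u')
  sorted[8] = qsorsqpruqpuo$p  (last char: 'p')
  sorted[9] = rsqpruqpuo$pqso  (last char: 'o')
  sorted[10] = ruqpuo$pqsorsqp  (last char: 'p')
  sorted[11] = sorsqpruqpuo$pq  (last char: 'q')
  sorted[12] = sqpruqpuo$pqsor  (last char: 'r')
  sorted[13] = uo$pqsorsqpruqp  (last char: 'p')
  sorted[14] = uqpuo$pqsorsqpr  (last char: 'r')
Last column: ous$qqsupopqrpr
Original string S is at sorted index 3

Answer: ous$qqsupopqrpr
3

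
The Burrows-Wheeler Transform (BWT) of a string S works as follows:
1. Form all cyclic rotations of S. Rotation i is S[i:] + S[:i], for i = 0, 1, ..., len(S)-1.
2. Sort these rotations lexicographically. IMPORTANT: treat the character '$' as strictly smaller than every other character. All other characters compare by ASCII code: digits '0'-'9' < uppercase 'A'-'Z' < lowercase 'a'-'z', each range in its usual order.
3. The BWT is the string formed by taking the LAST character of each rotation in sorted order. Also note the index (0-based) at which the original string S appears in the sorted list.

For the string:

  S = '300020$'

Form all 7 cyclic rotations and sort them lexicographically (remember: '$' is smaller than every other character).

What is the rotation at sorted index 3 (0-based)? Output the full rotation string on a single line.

All 7 rotations (rotation i = S[i:]+S[:i]):
  rot[0] = 300020$
  rot[1] = 00020$3
  rot[2] = 0020$30
  rot[3] = 020$300
  rot[4] = 20$3000
  rot[5] = 0$30002
  rot[6] = $300020
Sorted (with $ < everything):
  sorted[0] = $300020
  sorted[1] = 0$30002
  sorted[2] = 00020$3
  sorted[3] = 0020$30
  sorted[4] = 020$300
  sorted[5] = 20$3000
  sorted[6] = 300020$
sorted[3] = 0020$30

Answer: 0020$30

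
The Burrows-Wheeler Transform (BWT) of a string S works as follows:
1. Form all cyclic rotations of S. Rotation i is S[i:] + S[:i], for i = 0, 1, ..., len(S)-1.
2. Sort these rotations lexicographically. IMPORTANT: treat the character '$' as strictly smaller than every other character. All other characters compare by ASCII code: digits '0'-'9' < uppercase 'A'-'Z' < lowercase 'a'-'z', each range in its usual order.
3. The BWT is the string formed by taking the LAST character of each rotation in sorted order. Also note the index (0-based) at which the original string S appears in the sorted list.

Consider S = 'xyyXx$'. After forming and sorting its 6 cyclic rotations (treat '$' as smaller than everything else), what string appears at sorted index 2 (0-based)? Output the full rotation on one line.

Answer: x$xyyX

Derivation:
All 6 rotations (rotation i = S[i:]+S[:i]):
  rot[0] = xyyXx$
  rot[1] = yyXx$x
  rot[2] = yXx$xy
  rot[3] = Xx$xyy
  rot[4] = x$xyyX
  rot[5] = $xyyXx
Sorted (with $ < everything):
  sorted[0] = $xyyXx
  sorted[1] = Xx$xyy
  sorted[2] = x$xyyX
  sorted[3] = xyyXx$
  sorted[4] = yXx$xy
  sorted[5] = yyXx$x
sorted[2] = x$xyyX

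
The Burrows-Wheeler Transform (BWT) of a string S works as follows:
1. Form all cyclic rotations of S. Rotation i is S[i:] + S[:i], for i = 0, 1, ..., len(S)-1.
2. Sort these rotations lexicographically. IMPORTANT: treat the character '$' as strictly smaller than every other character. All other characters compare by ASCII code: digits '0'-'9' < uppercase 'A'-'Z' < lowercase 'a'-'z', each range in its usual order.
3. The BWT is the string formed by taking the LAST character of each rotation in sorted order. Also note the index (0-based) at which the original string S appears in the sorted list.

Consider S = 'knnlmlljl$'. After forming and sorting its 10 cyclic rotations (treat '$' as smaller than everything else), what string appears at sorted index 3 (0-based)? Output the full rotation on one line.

Answer: l$knnlmllj

Derivation:
All 10 rotations (rotation i = S[i:]+S[:i]):
  rot[0] = knnlmlljl$
  rot[1] = nnlmlljl$k
  rot[2] = nlmlljl$kn
  rot[3] = lmlljl$knn
  rot[4] = mlljl$knnl
  rot[5] = lljl$knnlm
  rot[6] = ljl$knnlml
  rot[7] = jl$knnlmll
  rot[8] = l$knnlmllj
  rot[9] = $knnlmlljl
Sorted (with $ < everything):
  sorted[0] = $knnlmlljl
  sorted[1] = jl$knnlmll
  sorted[2] = knnlmlljl$
  sorted[3] = l$knnlmllj
  sorted[4] = ljl$knnlml
  sorted[5] = lljl$knnlm
  sorted[6] = lmlljl$knn
  sorted[7] = mlljl$knnl
  sorted[8] = nlmlljl$kn
  sorted[9] = nnlmlljl$k
sorted[3] = l$knnlmllj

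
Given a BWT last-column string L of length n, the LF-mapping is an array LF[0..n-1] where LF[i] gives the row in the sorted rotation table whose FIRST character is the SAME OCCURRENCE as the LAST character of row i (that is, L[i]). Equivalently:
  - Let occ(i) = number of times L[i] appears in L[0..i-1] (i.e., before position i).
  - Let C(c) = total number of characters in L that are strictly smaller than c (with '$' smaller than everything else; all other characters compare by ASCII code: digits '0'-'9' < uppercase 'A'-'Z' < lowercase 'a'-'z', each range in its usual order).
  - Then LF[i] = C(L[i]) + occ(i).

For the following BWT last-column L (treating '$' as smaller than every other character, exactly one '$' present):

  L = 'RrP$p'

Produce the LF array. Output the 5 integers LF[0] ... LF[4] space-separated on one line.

Answer: 2 4 1 0 3

Derivation:
Char counts: '$':1, 'P':1, 'R':1, 'p':1, 'r':1
C (first-col start): C('$')=0, C('P')=1, C('R')=2, C('p')=3, C('r')=4
L[0]='R': occ=0, LF[0]=C('R')+0=2+0=2
L[1]='r': occ=0, LF[1]=C('r')+0=4+0=4
L[2]='P': occ=0, LF[2]=C('P')+0=1+0=1
L[3]='$': occ=0, LF[3]=C('$')+0=0+0=0
L[4]='p': occ=0, LF[4]=C('p')+0=3+0=3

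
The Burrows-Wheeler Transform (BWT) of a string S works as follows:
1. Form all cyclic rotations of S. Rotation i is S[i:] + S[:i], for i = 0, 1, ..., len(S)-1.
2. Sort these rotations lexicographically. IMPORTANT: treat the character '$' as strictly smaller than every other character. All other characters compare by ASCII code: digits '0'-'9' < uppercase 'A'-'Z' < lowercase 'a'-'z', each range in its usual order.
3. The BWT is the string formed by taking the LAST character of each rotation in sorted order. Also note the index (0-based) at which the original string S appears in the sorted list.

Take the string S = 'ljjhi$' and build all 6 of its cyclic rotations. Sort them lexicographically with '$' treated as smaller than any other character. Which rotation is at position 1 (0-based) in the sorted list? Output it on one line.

Answer: hi$ljj

Derivation:
All 6 rotations (rotation i = S[i:]+S[:i]):
  rot[0] = ljjhi$
  rot[1] = jjhi$l
  rot[2] = jhi$lj
  rot[3] = hi$ljj
  rot[4] = i$ljjh
  rot[5] = $ljjhi
Sorted (with $ < everything):
  sorted[0] = $ljjhi
  sorted[1] = hi$ljj
  sorted[2] = i$ljjh
  sorted[3] = jhi$lj
  sorted[4] = jjhi$l
  sorted[5] = ljjhi$
sorted[1] = hi$ljj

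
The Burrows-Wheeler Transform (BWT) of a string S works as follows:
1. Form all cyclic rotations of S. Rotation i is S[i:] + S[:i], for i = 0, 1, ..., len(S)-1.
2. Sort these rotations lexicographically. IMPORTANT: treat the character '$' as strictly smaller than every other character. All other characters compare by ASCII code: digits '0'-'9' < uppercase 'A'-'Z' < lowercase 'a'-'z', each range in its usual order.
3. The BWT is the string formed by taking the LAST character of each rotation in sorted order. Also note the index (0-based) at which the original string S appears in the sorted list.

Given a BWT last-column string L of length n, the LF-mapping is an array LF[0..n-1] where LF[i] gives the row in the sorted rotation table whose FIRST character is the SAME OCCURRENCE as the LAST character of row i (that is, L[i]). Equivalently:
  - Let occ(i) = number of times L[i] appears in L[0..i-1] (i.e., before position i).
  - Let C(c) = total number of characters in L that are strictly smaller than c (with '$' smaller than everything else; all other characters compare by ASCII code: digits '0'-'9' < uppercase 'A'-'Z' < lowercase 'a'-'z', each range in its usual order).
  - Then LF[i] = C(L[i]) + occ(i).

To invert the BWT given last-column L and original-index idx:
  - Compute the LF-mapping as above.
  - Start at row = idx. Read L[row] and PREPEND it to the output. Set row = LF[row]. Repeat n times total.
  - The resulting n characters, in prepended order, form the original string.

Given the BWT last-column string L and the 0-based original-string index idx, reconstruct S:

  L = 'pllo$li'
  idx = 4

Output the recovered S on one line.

Answer: lollip$

Derivation:
LF mapping: 6 2 3 5 0 4 1
Walk LF starting at row 4, prepending L[row]:
  step 1: row=4, L[4]='$', prepend. Next row=LF[4]=0
  step 2: row=0, L[0]='p', prepend. Next row=LF[0]=6
  step 3: row=6, L[6]='i', prepend. Next row=LF[6]=1
  step 4: row=1, L[1]='l', prepend. Next row=LF[1]=2
  step 5: row=2, L[2]='l', prepend. Next row=LF[2]=3
  step 6: row=3, L[3]='o', prepend. Next row=LF[3]=5
  step 7: row=5, L[5]='l', prepend. Next row=LF[5]=4
Reversed output: lollip$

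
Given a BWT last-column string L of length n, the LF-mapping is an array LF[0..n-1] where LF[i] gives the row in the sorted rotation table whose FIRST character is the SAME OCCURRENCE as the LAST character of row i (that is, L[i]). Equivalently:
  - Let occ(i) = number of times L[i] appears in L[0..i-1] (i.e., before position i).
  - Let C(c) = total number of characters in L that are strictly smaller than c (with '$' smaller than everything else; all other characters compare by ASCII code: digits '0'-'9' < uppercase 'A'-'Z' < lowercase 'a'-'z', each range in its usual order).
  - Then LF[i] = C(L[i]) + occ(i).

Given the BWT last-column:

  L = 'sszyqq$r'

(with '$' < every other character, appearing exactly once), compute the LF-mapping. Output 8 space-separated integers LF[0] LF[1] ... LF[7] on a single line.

Char counts: '$':1, 'q':2, 'r':1, 's':2, 'y':1, 'z':1
C (first-col start): C('$')=0, C('q')=1, C('r')=3, C('s')=4, C('y')=6, C('z')=7
L[0]='s': occ=0, LF[0]=C('s')+0=4+0=4
L[1]='s': occ=1, LF[1]=C('s')+1=4+1=5
L[2]='z': occ=0, LF[2]=C('z')+0=7+0=7
L[3]='y': occ=0, LF[3]=C('y')+0=6+0=6
L[4]='q': occ=0, LF[4]=C('q')+0=1+0=1
L[5]='q': occ=1, LF[5]=C('q')+1=1+1=2
L[6]='$': occ=0, LF[6]=C('$')+0=0+0=0
L[7]='r': occ=0, LF[7]=C('r')+0=3+0=3

Answer: 4 5 7 6 1 2 0 3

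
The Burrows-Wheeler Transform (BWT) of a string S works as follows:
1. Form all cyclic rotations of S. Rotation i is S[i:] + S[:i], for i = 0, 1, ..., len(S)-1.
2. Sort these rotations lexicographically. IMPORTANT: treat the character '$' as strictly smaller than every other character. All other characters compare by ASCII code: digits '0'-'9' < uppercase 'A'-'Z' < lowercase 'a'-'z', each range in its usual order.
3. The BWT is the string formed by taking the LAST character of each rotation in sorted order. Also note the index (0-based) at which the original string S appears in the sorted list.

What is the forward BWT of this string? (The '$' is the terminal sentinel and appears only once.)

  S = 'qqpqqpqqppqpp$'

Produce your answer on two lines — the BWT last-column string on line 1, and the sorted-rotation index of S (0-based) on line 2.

All 14 rotations (rotation i = S[i:]+S[:i]):
  rot[0] = qqpqqpqqppqpp$
  rot[1] = qpqqpqqppqpp$q
  rot[2] = pqqpqqppqpp$qq
  rot[3] = qqpqqppqpp$qqp
  rot[4] = qpqqppqpp$qqpq
  rot[5] = pqqppqpp$qqpqq
  rot[6] = qqppqpp$qqpqqp
  rot[7] = qppqpp$qqpqqpq
  rot[8] = ppqpp$qqpqqpqq
  rot[9] = pqpp$qqpqqpqqp
  rot[10] = qpp$qqpqqpqqpp
  rot[11] = pp$qqpqqpqqppq
  rot[12] = p$qqpqqpqqppqp
  rot[13] = $qqpqqpqqppqpp
Sorted (with $ < everything):
  sorted[0] = $qqpqqpqqppqpp  (last char: 'p')
  sorted[1] = p$qqpqqpqqppqp  (last char: 'p')
  sorted[2] = pp$qqpqqpqqppq  (last char: 'q')
  sorted[3] = ppqpp$qqpqqpqq  (last char: 'q')
  sorted[4] = pqpp$qqpqqpqqp  (last char: 'p')
  sorted[5] = pqqppqpp$qqpqq  (last char: 'q')
  sorted[6] = pqqpqqppqpp$qq  (last char: 'q')
  sorted[7] = qpp$qqpqqpqqpp  (last char: 'p')
  sorted[8] = qppqpp$qqpqqpq  (last char: 'q')
  sorted[9] = qpqqppqpp$qqpq  (last char: 'q')
  sorted[10] = qpqqpqqppqpp$q  (last char: 'q')
  sorted[11] = qqppqpp$qqpqqp  (last char: 'p')
  sorted[12] = qqpqqppqpp$qqp  (last char: 'p')
  sorted[13] = qqpqqpqqppqpp$  (last char: '$')
Last column: ppqqpqqpqqqpp$
Original string S is at sorted index 13

Answer: ppqqpqqpqqqpp$
13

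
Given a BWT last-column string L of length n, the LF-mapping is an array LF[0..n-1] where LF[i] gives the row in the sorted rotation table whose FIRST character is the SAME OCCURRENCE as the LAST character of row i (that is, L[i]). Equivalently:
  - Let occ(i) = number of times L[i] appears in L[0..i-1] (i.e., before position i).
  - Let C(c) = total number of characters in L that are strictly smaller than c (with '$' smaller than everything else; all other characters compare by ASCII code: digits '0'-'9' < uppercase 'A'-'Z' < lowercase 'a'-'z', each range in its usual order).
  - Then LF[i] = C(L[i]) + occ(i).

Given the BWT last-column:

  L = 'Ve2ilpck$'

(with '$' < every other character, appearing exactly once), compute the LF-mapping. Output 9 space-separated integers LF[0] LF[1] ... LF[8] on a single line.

Answer: 2 4 1 5 7 8 3 6 0

Derivation:
Char counts: '$':1, '2':1, 'V':1, 'c':1, 'e':1, 'i':1, 'k':1, 'l':1, 'p':1
C (first-col start): C('$')=0, C('2')=1, C('V')=2, C('c')=3, C('e')=4, C('i')=5, C('k')=6, C('l')=7, C('p')=8
L[0]='V': occ=0, LF[0]=C('V')+0=2+0=2
L[1]='e': occ=0, LF[1]=C('e')+0=4+0=4
L[2]='2': occ=0, LF[2]=C('2')+0=1+0=1
L[3]='i': occ=0, LF[3]=C('i')+0=5+0=5
L[4]='l': occ=0, LF[4]=C('l')+0=7+0=7
L[5]='p': occ=0, LF[5]=C('p')+0=8+0=8
L[6]='c': occ=0, LF[6]=C('c')+0=3+0=3
L[7]='k': occ=0, LF[7]=C('k')+0=6+0=6
L[8]='$': occ=0, LF[8]=C('$')+0=0+0=0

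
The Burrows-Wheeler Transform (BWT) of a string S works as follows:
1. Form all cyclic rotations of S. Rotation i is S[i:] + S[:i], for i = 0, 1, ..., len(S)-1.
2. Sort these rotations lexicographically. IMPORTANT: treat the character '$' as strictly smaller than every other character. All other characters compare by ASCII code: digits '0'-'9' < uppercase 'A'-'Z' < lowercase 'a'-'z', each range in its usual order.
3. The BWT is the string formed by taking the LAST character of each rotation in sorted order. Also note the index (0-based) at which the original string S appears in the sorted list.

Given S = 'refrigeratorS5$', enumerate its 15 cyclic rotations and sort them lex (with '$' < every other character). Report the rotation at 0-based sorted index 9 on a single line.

Answer: orS5$refrigerat

Derivation:
All 15 rotations (rotation i = S[i:]+S[:i]):
  rot[0] = refrigeratorS5$
  rot[1] = efrigeratorS5$r
  rot[2] = frigeratorS5$re
  rot[3] = rigeratorS5$ref
  rot[4] = igeratorS5$refr
  rot[5] = geratorS5$refri
  rot[6] = eratorS5$refrig
  rot[7] = ratorS5$refrige
  rot[8] = atorS5$refriger
  rot[9] = torS5$refrigera
  rot[10] = orS5$refrigerat
  rot[11] = rS5$refrigerato
  rot[12] = S5$refrigerator
  rot[13] = 5$refrigeratorS
  rot[14] = $refrigeratorS5
Sorted (with $ < everything):
  sorted[0] = $refrigeratorS5
  sorted[1] = 5$refrigeratorS
  sorted[2] = S5$refrigerator
  sorted[3] = atorS5$refriger
  sorted[4] = efrigeratorS5$r
  sorted[5] = eratorS5$refrig
  sorted[6] = frigeratorS5$re
  sorted[7] = geratorS5$refri
  sorted[8] = igeratorS5$refr
  sorted[9] = orS5$refrigerat
  sorted[10] = rS5$refrigerato
  sorted[11] = ratorS5$refrige
  sorted[12] = refrigeratorS5$
  sorted[13] = rigeratorS5$ref
  sorted[14] = torS5$refrigera
sorted[9] = orS5$refrigerat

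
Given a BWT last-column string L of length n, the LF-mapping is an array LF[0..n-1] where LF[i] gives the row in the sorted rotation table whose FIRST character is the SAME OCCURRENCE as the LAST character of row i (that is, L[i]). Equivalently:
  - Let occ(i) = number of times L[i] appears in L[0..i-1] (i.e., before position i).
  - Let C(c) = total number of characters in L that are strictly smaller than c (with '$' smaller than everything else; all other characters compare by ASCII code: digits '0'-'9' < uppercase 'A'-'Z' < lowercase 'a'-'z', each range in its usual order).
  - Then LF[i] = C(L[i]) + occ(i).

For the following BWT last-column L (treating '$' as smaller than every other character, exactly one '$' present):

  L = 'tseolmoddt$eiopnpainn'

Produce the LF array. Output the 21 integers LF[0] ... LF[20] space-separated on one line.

Answer: 19 18 4 13 8 9 14 2 3 20 0 5 6 15 16 10 17 1 7 11 12

Derivation:
Char counts: '$':1, 'a':1, 'd':2, 'e':2, 'i':2, 'l':1, 'm':1, 'n':3, 'o':3, 'p':2, 's':1, 't':2
C (first-col start): C('$')=0, C('a')=1, C('d')=2, C('e')=4, C('i')=6, C('l')=8, C('m')=9, C('n')=10, C('o')=13, C('p')=16, C('s')=18, C('t')=19
L[0]='t': occ=0, LF[0]=C('t')+0=19+0=19
L[1]='s': occ=0, LF[1]=C('s')+0=18+0=18
L[2]='e': occ=0, LF[2]=C('e')+0=4+0=4
L[3]='o': occ=0, LF[3]=C('o')+0=13+0=13
L[4]='l': occ=0, LF[4]=C('l')+0=8+0=8
L[5]='m': occ=0, LF[5]=C('m')+0=9+0=9
L[6]='o': occ=1, LF[6]=C('o')+1=13+1=14
L[7]='d': occ=0, LF[7]=C('d')+0=2+0=2
L[8]='d': occ=1, LF[8]=C('d')+1=2+1=3
L[9]='t': occ=1, LF[9]=C('t')+1=19+1=20
L[10]='$': occ=0, LF[10]=C('$')+0=0+0=0
L[11]='e': occ=1, LF[11]=C('e')+1=4+1=5
L[12]='i': occ=0, LF[12]=C('i')+0=6+0=6
L[13]='o': occ=2, LF[13]=C('o')+2=13+2=15
L[14]='p': occ=0, LF[14]=C('p')+0=16+0=16
L[15]='n': occ=0, LF[15]=C('n')+0=10+0=10
L[16]='p': occ=1, LF[16]=C('p')+1=16+1=17
L[17]='a': occ=0, LF[17]=C('a')+0=1+0=1
L[18]='i': occ=1, LF[18]=C('i')+1=6+1=7
L[19]='n': occ=1, LF[19]=C('n')+1=10+1=11
L[20]='n': occ=2, LF[20]=C('n')+2=10+2=12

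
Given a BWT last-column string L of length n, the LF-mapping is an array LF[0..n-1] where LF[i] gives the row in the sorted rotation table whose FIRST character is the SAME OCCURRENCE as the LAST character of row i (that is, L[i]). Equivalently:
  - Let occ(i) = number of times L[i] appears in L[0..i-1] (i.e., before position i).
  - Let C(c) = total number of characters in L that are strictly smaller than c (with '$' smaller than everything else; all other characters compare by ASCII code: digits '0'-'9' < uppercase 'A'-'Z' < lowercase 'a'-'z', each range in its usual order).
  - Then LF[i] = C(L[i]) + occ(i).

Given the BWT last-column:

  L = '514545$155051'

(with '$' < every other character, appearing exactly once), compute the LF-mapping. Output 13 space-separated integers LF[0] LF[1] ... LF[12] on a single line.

Answer: 7 2 5 8 6 9 0 3 10 11 1 12 4

Derivation:
Char counts: '$':1, '0':1, '1':3, '4':2, '5':6
C (first-col start): C('$')=0, C('0')=1, C('1')=2, C('4')=5, C('5')=7
L[0]='5': occ=0, LF[0]=C('5')+0=7+0=7
L[1]='1': occ=0, LF[1]=C('1')+0=2+0=2
L[2]='4': occ=0, LF[2]=C('4')+0=5+0=5
L[3]='5': occ=1, LF[3]=C('5')+1=7+1=8
L[4]='4': occ=1, LF[4]=C('4')+1=5+1=6
L[5]='5': occ=2, LF[5]=C('5')+2=7+2=9
L[6]='$': occ=0, LF[6]=C('$')+0=0+0=0
L[7]='1': occ=1, LF[7]=C('1')+1=2+1=3
L[8]='5': occ=3, LF[8]=C('5')+3=7+3=10
L[9]='5': occ=4, LF[9]=C('5')+4=7+4=11
L[10]='0': occ=0, LF[10]=C('0')+0=1+0=1
L[11]='5': occ=5, LF[11]=C('5')+5=7+5=12
L[12]='1': occ=2, LF[12]=C('1')+2=2+2=4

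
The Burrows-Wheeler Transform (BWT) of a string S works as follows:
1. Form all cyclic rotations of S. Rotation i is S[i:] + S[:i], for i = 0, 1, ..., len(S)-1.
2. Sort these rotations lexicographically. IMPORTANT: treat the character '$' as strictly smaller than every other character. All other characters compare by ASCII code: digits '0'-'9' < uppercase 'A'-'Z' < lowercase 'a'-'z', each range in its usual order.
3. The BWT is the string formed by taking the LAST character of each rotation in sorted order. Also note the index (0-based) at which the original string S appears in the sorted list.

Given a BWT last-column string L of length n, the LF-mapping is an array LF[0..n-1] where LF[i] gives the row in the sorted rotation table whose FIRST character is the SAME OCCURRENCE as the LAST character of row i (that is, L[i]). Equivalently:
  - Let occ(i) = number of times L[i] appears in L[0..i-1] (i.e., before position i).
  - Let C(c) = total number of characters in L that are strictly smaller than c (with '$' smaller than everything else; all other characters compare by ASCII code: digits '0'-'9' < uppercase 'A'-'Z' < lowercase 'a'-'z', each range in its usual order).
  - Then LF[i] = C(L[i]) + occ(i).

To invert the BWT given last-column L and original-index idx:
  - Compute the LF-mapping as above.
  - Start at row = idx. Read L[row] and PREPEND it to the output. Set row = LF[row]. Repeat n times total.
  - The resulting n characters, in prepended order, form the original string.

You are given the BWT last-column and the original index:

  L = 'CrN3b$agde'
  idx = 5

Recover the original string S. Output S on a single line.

LF mapping: 2 9 3 1 5 0 4 8 6 7
Walk LF starting at row 5, prepending L[row]:
  step 1: row=5, L[5]='$', prepend. Next row=LF[5]=0
  step 2: row=0, L[0]='C', prepend. Next row=LF[0]=2
  step 3: row=2, L[2]='N', prepend. Next row=LF[2]=3
  step 4: row=3, L[3]='3', prepend. Next row=LF[3]=1
  step 5: row=1, L[1]='r', prepend. Next row=LF[1]=9
  step 6: row=9, L[9]='e', prepend. Next row=LF[9]=7
  step 7: row=7, L[7]='g', prepend. Next row=LF[7]=8
  step 8: row=8, L[8]='d', prepend. Next row=LF[8]=6
  step 9: row=6, L[6]='a', prepend. Next row=LF[6]=4
  step 10: row=4, L[4]='b', prepend. Next row=LF[4]=5
Reversed output: badger3NC$

Answer: badger3NC$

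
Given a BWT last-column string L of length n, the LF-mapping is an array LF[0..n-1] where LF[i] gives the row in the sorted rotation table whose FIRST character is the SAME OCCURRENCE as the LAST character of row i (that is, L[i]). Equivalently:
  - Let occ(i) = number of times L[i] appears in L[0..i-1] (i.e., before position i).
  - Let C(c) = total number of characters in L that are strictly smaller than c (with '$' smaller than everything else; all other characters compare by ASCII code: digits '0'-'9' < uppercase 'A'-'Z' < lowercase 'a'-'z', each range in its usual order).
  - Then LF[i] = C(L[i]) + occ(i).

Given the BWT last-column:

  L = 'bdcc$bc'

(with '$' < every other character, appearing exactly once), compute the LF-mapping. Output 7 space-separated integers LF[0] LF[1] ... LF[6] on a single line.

Answer: 1 6 3 4 0 2 5

Derivation:
Char counts: '$':1, 'b':2, 'c':3, 'd':1
C (first-col start): C('$')=0, C('b')=1, C('c')=3, C('d')=6
L[0]='b': occ=0, LF[0]=C('b')+0=1+0=1
L[1]='d': occ=0, LF[1]=C('d')+0=6+0=6
L[2]='c': occ=0, LF[2]=C('c')+0=3+0=3
L[3]='c': occ=1, LF[3]=C('c')+1=3+1=4
L[4]='$': occ=0, LF[4]=C('$')+0=0+0=0
L[5]='b': occ=1, LF[5]=C('b')+1=1+1=2
L[6]='c': occ=2, LF[6]=C('c')+2=3+2=5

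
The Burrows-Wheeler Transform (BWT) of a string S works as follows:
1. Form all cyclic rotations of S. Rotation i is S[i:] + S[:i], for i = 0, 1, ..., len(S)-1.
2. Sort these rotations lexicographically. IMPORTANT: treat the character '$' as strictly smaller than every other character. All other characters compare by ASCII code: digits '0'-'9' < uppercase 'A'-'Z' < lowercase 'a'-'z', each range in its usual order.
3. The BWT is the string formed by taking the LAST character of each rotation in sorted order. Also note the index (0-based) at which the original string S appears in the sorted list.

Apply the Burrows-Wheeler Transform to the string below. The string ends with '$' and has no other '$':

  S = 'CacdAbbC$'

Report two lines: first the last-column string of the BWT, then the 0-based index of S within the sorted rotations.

Answer: Cdb$CbAac
3

Derivation:
All 9 rotations (rotation i = S[i:]+S[:i]):
  rot[0] = CacdAbbC$
  rot[1] = acdAbbC$C
  rot[2] = cdAbbC$Ca
  rot[3] = dAbbC$Cac
  rot[4] = AbbC$Cacd
  rot[5] = bbC$CacdA
  rot[6] = bC$CacdAb
  rot[7] = C$CacdAbb
  rot[8] = $CacdAbbC
Sorted (with $ < everything):
  sorted[0] = $CacdAbbC  (last char: 'C')
  sorted[1] = AbbC$Cacd  (last char: 'd')
  sorted[2] = C$CacdAbb  (last char: 'b')
  sorted[3] = CacdAbbC$  (last char: '$')
  sorted[4] = acdAbbC$C  (last char: 'C')
  sorted[5] = bC$CacdAb  (last char: 'b')
  sorted[6] = bbC$CacdA  (last char: 'A')
  sorted[7] = cdAbbC$Ca  (last char: 'a')
  sorted[8] = dAbbC$Cac  (last char: 'c')
Last column: Cdb$CbAac
Original string S is at sorted index 3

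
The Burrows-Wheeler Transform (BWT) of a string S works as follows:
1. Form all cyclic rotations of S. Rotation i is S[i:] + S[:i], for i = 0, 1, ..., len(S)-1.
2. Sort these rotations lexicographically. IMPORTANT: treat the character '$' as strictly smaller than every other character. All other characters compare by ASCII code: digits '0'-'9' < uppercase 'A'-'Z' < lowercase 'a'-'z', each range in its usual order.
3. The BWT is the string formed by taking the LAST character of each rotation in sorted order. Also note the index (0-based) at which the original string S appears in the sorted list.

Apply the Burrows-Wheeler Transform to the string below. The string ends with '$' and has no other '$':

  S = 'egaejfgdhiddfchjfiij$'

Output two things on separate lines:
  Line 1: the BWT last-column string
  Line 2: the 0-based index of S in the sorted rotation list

Answer: jgfidg$adjjefdchfiieh
6

Derivation:
All 21 rotations (rotation i = S[i:]+S[:i]):
  rot[0] = egaejfgdhiddfchjfiij$
  rot[1] = gaejfgdhiddfchjfiij$e
  rot[2] = aejfgdhiddfchjfiij$eg
  rot[3] = ejfgdhiddfchjfiij$ega
  rot[4] = jfgdhiddfchjfiij$egae
  rot[5] = fgdhiddfchjfiij$egaej
  rot[6] = gdhiddfchjfiij$egaejf
  rot[7] = dhiddfchjfiij$egaejfg
  rot[8] = hiddfchjfiij$egaejfgd
  rot[9] = iddfchjfiij$egaejfgdh
  rot[10] = ddfchjfiij$egaejfgdhi
  rot[11] = dfchjfiij$egaejfgdhid
  rot[12] = fchjfiij$egaejfgdhidd
  rot[13] = chjfiij$egaejfgdhiddf
  rot[14] = hjfiij$egaejfgdhiddfc
  rot[15] = jfiij$egaejfgdhiddfch
  rot[16] = fiij$egaejfgdhiddfchj
  rot[17] = iij$egaejfgdhiddfchjf
  rot[18] = ij$egaejfgdhiddfchjfi
  rot[19] = j$egaejfgdhiddfchjfii
  rot[20] = $egaejfgdhiddfchjfiij
Sorted (with $ < everything):
  sorted[0] = $egaejfgdhiddfchjfiij  (last char: 'j')
  sorted[1] = aejfgdhiddfchjfiij$eg  (last char: 'g')
  sorted[2] = chjfiij$egaejfgdhiddf  (last char: 'f')
  sorted[3] = ddfchjfiij$egaejfgdhi  (last char: 'i')
  sorted[4] = dfchjfiij$egaejfgdhid  (last char: 'd')
  sorted[5] = dhiddfchjfiij$egaejfg  (last char: 'g')
  sorted[6] = egaejfgdhiddfchjfiij$  (last char: '$')
  sorted[7] = ejfgdhiddfchjfiij$ega  (last char: 'a')
  sorted[8] = fchjfiij$egaejfgdhidd  (last char: 'd')
  sorted[9] = fgdhiddfchjfiij$egaej  (last char: 'j')
  sorted[10] = fiij$egaejfgdhiddfchj  (last char: 'j')
  sorted[11] = gaejfgdhiddfchjfiij$e  (last char: 'e')
  sorted[12] = gdhiddfchjfiij$egaejf  (last char: 'f')
  sorted[13] = hiddfchjfiij$egaejfgd  (last char: 'd')
  sorted[14] = hjfiij$egaejfgdhiddfc  (last char: 'c')
  sorted[15] = iddfchjfiij$egaejfgdh  (last char: 'h')
  sorted[16] = iij$egaejfgdhiddfchjf  (last char: 'f')
  sorted[17] = ij$egaejfgdhiddfchjfi  (last char: 'i')
  sorted[18] = j$egaejfgdhiddfchjfii  (last char: 'i')
  sorted[19] = jfgdhiddfchjfiij$egae  (last char: 'e')
  sorted[20] = jfiij$egaejfgdhiddfch  (last char: 'h')
Last column: jgfidg$adjjefdchfiieh
Original string S is at sorted index 6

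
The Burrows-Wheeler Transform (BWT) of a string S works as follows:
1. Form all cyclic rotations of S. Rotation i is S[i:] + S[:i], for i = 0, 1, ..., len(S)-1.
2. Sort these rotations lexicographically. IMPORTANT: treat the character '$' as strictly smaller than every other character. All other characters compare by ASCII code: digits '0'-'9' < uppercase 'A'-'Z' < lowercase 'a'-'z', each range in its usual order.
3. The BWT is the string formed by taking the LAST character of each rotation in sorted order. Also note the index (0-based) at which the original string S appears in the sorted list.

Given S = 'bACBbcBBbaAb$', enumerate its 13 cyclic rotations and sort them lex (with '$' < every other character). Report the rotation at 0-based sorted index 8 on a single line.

Answer: b$bACBbcBBbaA

Derivation:
All 13 rotations (rotation i = S[i:]+S[:i]):
  rot[0] = bACBbcBBbaAb$
  rot[1] = ACBbcBBbaAb$b
  rot[2] = CBbcBBbaAb$bA
  rot[3] = BbcBBbaAb$bAC
  rot[4] = bcBBbaAb$bACB
  rot[5] = cBBbaAb$bACBb
  rot[6] = BBbaAb$bACBbc
  rot[7] = BbaAb$bACBbcB
  rot[8] = baAb$bACBbcBB
  rot[9] = aAb$bACBbcBBb
  rot[10] = Ab$bACBbcBBba
  rot[11] = b$bACBbcBBbaA
  rot[12] = $bACBbcBBbaAb
Sorted (with $ < everything):
  sorted[0] = $bACBbcBBbaAb
  sorted[1] = ACBbcBBbaAb$b
  sorted[2] = Ab$bACBbcBBba
  sorted[3] = BBbaAb$bACBbc
  sorted[4] = BbaAb$bACBbcB
  sorted[5] = BbcBBbaAb$bAC
  sorted[6] = CBbcBBbaAb$bA
  sorted[7] = aAb$bACBbcBBb
  sorted[8] = b$bACBbcBBbaA
  sorted[9] = bACBbcBBbaAb$
  sorted[10] = baAb$bACBbcBB
  sorted[11] = bcBBbaAb$bACB
  sorted[12] = cBBbaAb$bACBb
sorted[8] = b$bACBbcBBbaA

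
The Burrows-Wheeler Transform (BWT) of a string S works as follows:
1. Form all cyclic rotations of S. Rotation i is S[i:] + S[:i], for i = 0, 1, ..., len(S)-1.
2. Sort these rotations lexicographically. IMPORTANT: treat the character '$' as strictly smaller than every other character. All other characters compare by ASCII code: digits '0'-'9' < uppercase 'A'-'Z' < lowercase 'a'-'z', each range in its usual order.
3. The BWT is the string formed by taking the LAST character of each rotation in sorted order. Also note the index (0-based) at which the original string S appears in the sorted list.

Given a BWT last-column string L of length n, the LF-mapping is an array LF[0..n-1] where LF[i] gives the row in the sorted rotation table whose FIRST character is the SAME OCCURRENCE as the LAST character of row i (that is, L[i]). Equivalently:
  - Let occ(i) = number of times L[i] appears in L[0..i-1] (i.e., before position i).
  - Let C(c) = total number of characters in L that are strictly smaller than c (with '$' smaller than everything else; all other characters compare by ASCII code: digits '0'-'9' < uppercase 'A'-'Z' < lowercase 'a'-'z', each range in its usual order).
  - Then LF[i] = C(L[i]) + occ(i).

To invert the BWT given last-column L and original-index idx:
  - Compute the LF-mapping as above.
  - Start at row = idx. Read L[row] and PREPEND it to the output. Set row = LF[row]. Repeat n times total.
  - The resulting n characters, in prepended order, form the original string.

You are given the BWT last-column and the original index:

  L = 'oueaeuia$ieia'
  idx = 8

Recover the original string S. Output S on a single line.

Answer: iiuaaueeaieo$

Derivation:
LF mapping: 10 11 4 1 5 12 7 2 0 8 6 9 3
Walk LF starting at row 8, prepending L[row]:
  step 1: row=8, L[8]='$', prepend. Next row=LF[8]=0
  step 2: row=0, L[0]='o', prepend. Next row=LF[0]=10
  step 3: row=10, L[10]='e', prepend. Next row=LF[10]=6
  step 4: row=6, L[6]='i', prepend. Next row=LF[6]=7
  step 5: row=7, L[7]='a', prepend. Next row=LF[7]=2
  step 6: row=2, L[2]='e', prepend. Next row=LF[2]=4
  step 7: row=4, L[4]='e', prepend. Next row=LF[4]=5
  step 8: row=5, L[5]='u', prepend. Next row=LF[5]=12
  step 9: row=12, L[12]='a', prepend. Next row=LF[12]=3
  step 10: row=3, L[3]='a', prepend. Next row=LF[3]=1
  step 11: row=1, L[1]='u', prepend. Next row=LF[1]=11
  step 12: row=11, L[11]='i', prepend. Next row=LF[11]=9
  step 13: row=9, L[9]='i', prepend. Next row=LF[9]=8
Reversed output: iiuaaueeaieo$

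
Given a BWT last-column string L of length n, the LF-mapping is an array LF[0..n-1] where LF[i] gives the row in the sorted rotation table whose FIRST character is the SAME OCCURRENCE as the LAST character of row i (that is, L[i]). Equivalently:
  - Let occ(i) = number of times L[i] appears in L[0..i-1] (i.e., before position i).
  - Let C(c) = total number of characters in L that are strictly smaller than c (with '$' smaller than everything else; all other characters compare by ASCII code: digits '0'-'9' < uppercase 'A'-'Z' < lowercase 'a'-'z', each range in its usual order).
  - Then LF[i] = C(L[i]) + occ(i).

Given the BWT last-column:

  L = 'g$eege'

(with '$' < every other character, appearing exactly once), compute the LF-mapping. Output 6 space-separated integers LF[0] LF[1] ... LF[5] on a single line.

Char counts: '$':1, 'e':3, 'g':2
C (first-col start): C('$')=0, C('e')=1, C('g')=4
L[0]='g': occ=0, LF[0]=C('g')+0=4+0=4
L[1]='$': occ=0, LF[1]=C('$')+0=0+0=0
L[2]='e': occ=0, LF[2]=C('e')+0=1+0=1
L[3]='e': occ=1, LF[3]=C('e')+1=1+1=2
L[4]='g': occ=1, LF[4]=C('g')+1=4+1=5
L[5]='e': occ=2, LF[5]=C('e')+2=1+2=3

Answer: 4 0 1 2 5 3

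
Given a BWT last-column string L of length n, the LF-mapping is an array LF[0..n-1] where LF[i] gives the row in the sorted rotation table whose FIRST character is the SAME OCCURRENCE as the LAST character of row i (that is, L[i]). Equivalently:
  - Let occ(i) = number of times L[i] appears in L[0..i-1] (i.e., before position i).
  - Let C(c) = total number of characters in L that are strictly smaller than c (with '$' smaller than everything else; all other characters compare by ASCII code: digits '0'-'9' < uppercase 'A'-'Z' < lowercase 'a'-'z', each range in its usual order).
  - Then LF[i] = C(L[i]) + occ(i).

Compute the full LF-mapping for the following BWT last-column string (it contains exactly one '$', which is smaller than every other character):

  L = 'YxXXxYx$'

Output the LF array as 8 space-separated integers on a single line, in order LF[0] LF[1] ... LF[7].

Answer: 3 5 1 2 6 4 7 0

Derivation:
Char counts: '$':1, 'X':2, 'Y':2, 'x':3
C (first-col start): C('$')=0, C('X')=1, C('Y')=3, C('x')=5
L[0]='Y': occ=0, LF[0]=C('Y')+0=3+0=3
L[1]='x': occ=0, LF[1]=C('x')+0=5+0=5
L[2]='X': occ=0, LF[2]=C('X')+0=1+0=1
L[3]='X': occ=1, LF[3]=C('X')+1=1+1=2
L[4]='x': occ=1, LF[4]=C('x')+1=5+1=6
L[5]='Y': occ=1, LF[5]=C('Y')+1=3+1=4
L[6]='x': occ=2, LF[6]=C('x')+2=5+2=7
L[7]='$': occ=0, LF[7]=C('$')+0=0+0=0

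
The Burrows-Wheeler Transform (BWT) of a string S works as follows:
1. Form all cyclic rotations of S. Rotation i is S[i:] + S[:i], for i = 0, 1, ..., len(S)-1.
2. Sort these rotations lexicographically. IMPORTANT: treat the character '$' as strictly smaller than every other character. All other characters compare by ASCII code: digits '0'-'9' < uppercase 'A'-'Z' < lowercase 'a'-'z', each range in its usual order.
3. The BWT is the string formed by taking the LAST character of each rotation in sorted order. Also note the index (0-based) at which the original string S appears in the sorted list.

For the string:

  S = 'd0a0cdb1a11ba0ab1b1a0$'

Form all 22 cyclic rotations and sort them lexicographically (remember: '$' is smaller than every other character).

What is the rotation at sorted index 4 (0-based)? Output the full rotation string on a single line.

Answer: 0cdb1a11ba0ab1b1a0$d0a

Derivation:
All 22 rotations (rotation i = S[i:]+S[:i]):
  rot[0] = d0a0cdb1a11ba0ab1b1a0$
  rot[1] = 0a0cdb1a11ba0ab1b1a0$d
  rot[2] = a0cdb1a11ba0ab1b1a0$d0
  rot[3] = 0cdb1a11ba0ab1b1a0$d0a
  rot[4] = cdb1a11ba0ab1b1a0$d0a0
  rot[5] = db1a11ba0ab1b1a0$d0a0c
  rot[6] = b1a11ba0ab1b1a0$d0a0cd
  rot[7] = 1a11ba0ab1b1a0$d0a0cdb
  rot[8] = a11ba0ab1b1a0$d0a0cdb1
  rot[9] = 11ba0ab1b1a0$d0a0cdb1a
  rot[10] = 1ba0ab1b1a0$d0a0cdb1a1
  rot[11] = ba0ab1b1a0$d0a0cdb1a11
  rot[12] = a0ab1b1a0$d0a0cdb1a11b
  rot[13] = 0ab1b1a0$d0a0cdb1a11ba
  rot[14] = ab1b1a0$d0a0cdb1a11ba0
  rot[15] = b1b1a0$d0a0cdb1a11ba0a
  rot[16] = 1b1a0$d0a0cdb1a11ba0ab
  rot[17] = b1a0$d0a0cdb1a11ba0ab1
  rot[18] = 1a0$d0a0cdb1a11ba0ab1b
  rot[19] = a0$d0a0cdb1a11ba0ab1b1
  rot[20] = 0$d0a0cdb1a11ba0ab1b1a
  rot[21] = $d0a0cdb1a11ba0ab1b1a0
Sorted (with $ < everything):
  sorted[0] = $d0a0cdb1a11ba0ab1b1a0
  sorted[1] = 0$d0a0cdb1a11ba0ab1b1a
  sorted[2] = 0a0cdb1a11ba0ab1b1a0$d
  sorted[3] = 0ab1b1a0$d0a0cdb1a11ba
  sorted[4] = 0cdb1a11ba0ab1b1a0$d0a
  sorted[5] = 11ba0ab1b1a0$d0a0cdb1a
  sorted[6] = 1a0$d0a0cdb1a11ba0ab1b
  sorted[7] = 1a11ba0ab1b1a0$d0a0cdb
  sorted[8] = 1b1a0$d0a0cdb1a11ba0ab
  sorted[9] = 1ba0ab1b1a0$d0a0cdb1a1
  sorted[10] = a0$d0a0cdb1a11ba0ab1b1
  sorted[11] = a0ab1b1a0$d0a0cdb1a11b
  sorted[12] = a0cdb1a11ba0ab1b1a0$d0
  sorted[13] = a11ba0ab1b1a0$d0a0cdb1
  sorted[14] = ab1b1a0$d0a0cdb1a11ba0
  sorted[15] = b1a0$d0a0cdb1a11ba0ab1
  sorted[16] = b1a11ba0ab1b1a0$d0a0cd
  sorted[17] = b1b1a0$d0a0cdb1a11ba0a
  sorted[18] = ba0ab1b1a0$d0a0cdb1a11
  sorted[19] = cdb1a11ba0ab1b1a0$d0a0
  sorted[20] = d0a0cdb1a11ba0ab1b1a0$
  sorted[21] = db1a11ba0ab1b1a0$d0a0c
sorted[4] = 0cdb1a11ba0ab1b1a0$d0a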